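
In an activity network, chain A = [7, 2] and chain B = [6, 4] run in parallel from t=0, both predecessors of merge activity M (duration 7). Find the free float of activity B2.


ES(B2) = sum of predecessors on chain B = 6
EF(B2) = ES + duration = 6 + 4 = 10
Successor of B2 is M. ES(M) = max(sum(A), sum(B)) = max(9, 10) = 10
Free float = ES(successor) - EF(current) = 10 - 10 = 0

0


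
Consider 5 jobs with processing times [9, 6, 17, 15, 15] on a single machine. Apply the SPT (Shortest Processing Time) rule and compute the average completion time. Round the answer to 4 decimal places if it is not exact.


Sort jobs by processing time (SPT order): [6, 9, 15, 15, 17]
Compute completion times sequentially:
  Job 1: processing = 6, completes at 6
  Job 2: processing = 9, completes at 15
  Job 3: processing = 15, completes at 30
  Job 4: processing = 15, completes at 45
  Job 5: processing = 17, completes at 62
Sum of completion times = 158
Average completion time = 158/5 = 31.6

31.6


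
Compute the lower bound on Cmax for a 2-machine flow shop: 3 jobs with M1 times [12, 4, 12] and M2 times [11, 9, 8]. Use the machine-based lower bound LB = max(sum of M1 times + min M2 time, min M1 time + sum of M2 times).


LB1 = sum(M1 times) + min(M2 times) = 28 + 8 = 36
LB2 = min(M1 times) + sum(M2 times) = 4 + 28 = 32
Lower bound = max(LB1, LB2) = max(36, 32) = 36

36


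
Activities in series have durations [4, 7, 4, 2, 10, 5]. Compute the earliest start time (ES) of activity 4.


Activity 4 starts after activities 1 through 3 complete.
Predecessor durations: [4, 7, 4]
ES = 4 + 7 + 4 = 15

15


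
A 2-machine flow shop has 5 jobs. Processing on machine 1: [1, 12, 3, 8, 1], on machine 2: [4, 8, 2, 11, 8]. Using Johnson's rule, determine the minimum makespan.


Apply Johnson's rule:
  Group 1 (a <= b): [(1, 1, 4), (5, 1, 8), (4, 8, 11)]
  Group 2 (a > b): [(2, 12, 8), (3, 3, 2)]
Optimal job order: [1, 5, 4, 2, 3]
Schedule:
  Job 1: M1 done at 1, M2 done at 5
  Job 5: M1 done at 2, M2 done at 13
  Job 4: M1 done at 10, M2 done at 24
  Job 2: M1 done at 22, M2 done at 32
  Job 3: M1 done at 25, M2 done at 34
Makespan = 34

34


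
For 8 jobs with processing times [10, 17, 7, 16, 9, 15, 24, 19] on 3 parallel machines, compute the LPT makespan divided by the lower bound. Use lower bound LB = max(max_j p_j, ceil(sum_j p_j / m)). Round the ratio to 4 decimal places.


LPT order: [24, 19, 17, 16, 15, 10, 9, 7]
Machine loads after assignment: [41, 34, 42]
LPT makespan = 42
Lower bound = max(max_job, ceil(total/3)) = max(24, 39) = 39
Ratio = 42 / 39 = 1.0769

1.0769


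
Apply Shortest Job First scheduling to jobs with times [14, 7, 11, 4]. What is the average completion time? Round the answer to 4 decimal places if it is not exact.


SJF order (ascending): [4, 7, 11, 14]
Completion times:
  Job 1: burst=4, C=4
  Job 2: burst=7, C=11
  Job 3: burst=11, C=22
  Job 4: burst=14, C=36
Average completion = 73/4 = 18.25

18.25


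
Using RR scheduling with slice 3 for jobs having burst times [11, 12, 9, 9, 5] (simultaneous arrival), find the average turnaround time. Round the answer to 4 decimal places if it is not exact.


Time quantum = 3
Execution trace:
  J1 runs 3 units, time = 3
  J2 runs 3 units, time = 6
  J3 runs 3 units, time = 9
  J4 runs 3 units, time = 12
  J5 runs 3 units, time = 15
  J1 runs 3 units, time = 18
  J2 runs 3 units, time = 21
  J3 runs 3 units, time = 24
  J4 runs 3 units, time = 27
  J5 runs 2 units, time = 29
  J1 runs 3 units, time = 32
  J2 runs 3 units, time = 35
  J3 runs 3 units, time = 38
  J4 runs 3 units, time = 41
  J1 runs 2 units, time = 43
  J2 runs 3 units, time = 46
Finish times: [43, 46, 38, 41, 29]
Average turnaround = 197/5 = 39.4

39.4


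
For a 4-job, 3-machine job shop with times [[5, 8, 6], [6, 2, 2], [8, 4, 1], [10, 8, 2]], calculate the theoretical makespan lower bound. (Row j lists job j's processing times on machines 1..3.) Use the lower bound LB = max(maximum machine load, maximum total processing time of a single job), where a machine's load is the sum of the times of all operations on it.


Machine loads:
  Machine 1: 5 + 6 + 8 + 10 = 29
  Machine 2: 8 + 2 + 4 + 8 = 22
  Machine 3: 6 + 2 + 1 + 2 = 11
Max machine load = 29
Job totals:
  Job 1: 19
  Job 2: 10
  Job 3: 13
  Job 4: 20
Max job total = 20
Lower bound = max(29, 20) = 29

29


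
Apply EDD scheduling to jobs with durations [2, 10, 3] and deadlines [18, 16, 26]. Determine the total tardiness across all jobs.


Sort by due date (EDD order): [(10, 16), (2, 18), (3, 26)]
Compute completion times and tardiness:
  Job 1: p=10, d=16, C=10, tardiness=max(0,10-16)=0
  Job 2: p=2, d=18, C=12, tardiness=max(0,12-18)=0
  Job 3: p=3, d=26, C=15, tardiness=max(0,15-26)=0
Total tardiness = 0

0


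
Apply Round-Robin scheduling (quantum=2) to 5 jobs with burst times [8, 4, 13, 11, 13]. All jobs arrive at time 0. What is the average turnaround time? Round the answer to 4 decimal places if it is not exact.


Time quantum = 2
Execution trace:
  J1 runs 2 units, time = 2
  J2 runs 2 units, time = 4
  J3 runs 2 units, time = 6
  J4 runs 2 units, time = 8
  J5 runs 2 units, time = 10
  J1 runs 2 units, time = 12
  J2 runs 2 units, time = 14
  J3 runs 2 units, time = 16
  J4 runs 2 units, time = 18
  J5 runs 2 units, time = 20
  J1 runs 2 units, time = 22
  J3 runs 2 units, time = 24
  J4 runs 2 units, time = 26
  J5 runs 2 units, time = 28
  J1 runs 2 units, time = 30
  J3 runs 2 units, time = 32
  J4 runs 2 units, time = 34
  J5 runs 2 units, time = 36
  J3 runs 2 units, time = 38
  J4 runs 2 units, time = 40
  J5 runs 2 units, time = 42
  J3 runs 2 units, time = 44
  J4 runs 1 units, time = 45
  J5 runs 2 units, time = 47
  J3 runs 1 units, time = 48
  J5 runs 1 units, time = 49
Finish times: [30, 14, 48, 45, 49]
Average turnaround = 186/5 = 37.2

37.2


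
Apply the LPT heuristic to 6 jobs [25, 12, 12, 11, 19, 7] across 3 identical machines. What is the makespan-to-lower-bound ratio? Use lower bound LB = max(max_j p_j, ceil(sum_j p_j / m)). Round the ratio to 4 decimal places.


LPT order: [25, 19, 12, 12, 11, 7]
Machine loads after assignment: [25, 30, 31]
LPT makespan = 31
Lower bound = max(max_job, ceil(total/3)) = max(25, 29) = 29
Ratio = 31 / 29 = 1.069

1.069


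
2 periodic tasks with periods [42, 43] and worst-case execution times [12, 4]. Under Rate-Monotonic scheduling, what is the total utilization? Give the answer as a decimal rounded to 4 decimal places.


Compute individual utilizations (exact fractions):
  Task 1: C/T = 12/42 = 2/7 (approx. 0.2857)
  Task 2: C/T = 4/43 (approx. 0.093)
Total utilization U = 2/7 + 4/43 = 114/301
Rounded to 4 decimal places: U = 0.3787
RM (Liu & Layland) bound for 2 tasks = 0.828427; compare with U = 114/301 (approx. 0.378738)
U <= bound, so schedulable by RM sufficient condition.

0.3787


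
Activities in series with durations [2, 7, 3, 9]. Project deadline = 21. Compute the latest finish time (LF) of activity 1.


LF(activity 1) = deadline - sum of successor durations
Successors: activities 2 through 4 with durations [7, 3, 9]
Sum of successor durations = 19
LF = 21 - 19 = 2

2


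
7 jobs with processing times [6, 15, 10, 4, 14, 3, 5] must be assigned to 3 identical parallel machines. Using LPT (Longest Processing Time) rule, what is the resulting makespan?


Sort jobs in decreasing order (LPT): [15, 14, 10, 6, 5, 4, 3]
Assign each job to the least loaded machine:
  Machine 1: jobs [15, 4], load = 19
  Machine 2: jobs [14, 5], load = 19
  Machine 3: jobs [10, 6, 3], load = 19
Makespan = max load = 19

19


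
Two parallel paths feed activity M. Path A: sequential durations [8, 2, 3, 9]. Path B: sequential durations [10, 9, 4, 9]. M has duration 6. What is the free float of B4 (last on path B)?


ES(B4) = sum of predecessors on chain B = 23
EF(B4) = ES + duration = 23 + 9 = 32
Successor of B4 is M. ES(M) = max(sum(A), sum(B)) = max(22, 32) = 32
Free float = ES(successor) - EF(current) = 32 - 32 = 0

0


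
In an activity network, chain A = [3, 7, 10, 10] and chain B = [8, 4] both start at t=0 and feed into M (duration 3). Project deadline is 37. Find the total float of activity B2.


Forward pass: ES(B2) = sum of predecessors on chain B = 8
EF = ES + duration = 8 + 4 = 12
Backward pass: LF(M) = deadline = 37; LS(M) = 37 - 3 = 34
LF(B2) = LS(M) - sum(successors on chain B) = 34 - 0 = 34
LS = LF - duration = 34 - 4 = 30
Total float = LS - ES = 30 - 8 = 22

22


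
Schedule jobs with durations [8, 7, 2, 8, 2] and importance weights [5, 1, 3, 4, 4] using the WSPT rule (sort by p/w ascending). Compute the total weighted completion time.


Compute p/w ratios and sort ascending (WSPT): [(2, 4), (2, 3), (8, 5), (8, 4), (7, 1)]
Compute weighted completion times:
  Job (p=2,w=4): C=2, w*C=4*2=8
  Job (p=2,w=3): C=4, w*C=3*4=12
  Job (p=8,w=5): C=12, w*C=5*12=60
  Job (p=8,w=4): C=20, w*C=4*20=80
  Job (p=7,w=1): C=27, w*C=1*27=27
Total weighted completion time = 187

187


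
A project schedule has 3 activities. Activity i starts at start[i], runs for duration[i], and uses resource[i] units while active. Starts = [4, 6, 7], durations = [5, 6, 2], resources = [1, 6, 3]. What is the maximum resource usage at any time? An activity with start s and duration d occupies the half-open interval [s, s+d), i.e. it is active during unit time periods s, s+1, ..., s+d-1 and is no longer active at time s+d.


Each activity i is active on [start_i, start_i + duration_i).
Compute total resource usage per time slot:
  t=0: active resources = [], total = 0
  t=1: active resources = [], total = 0
  t=2: active resources = [], total = 0
  t=3: active resources = [], total = 0
  t=4: active resources = [1], total = 1
  t=5: active resources = [1], total = 1
  t=6: active resources = [1, 6], total = 7
  t=7: active resources = [1, 6, 3], total = 10
  t=8: active resources = [1, 6, 3], total = 10
  t=9: active resources = [6], total = 6
  t=10: active resources = [6], total = 6
  t=11: active resources = [6], total = 6
Peak resource demand = 10

10


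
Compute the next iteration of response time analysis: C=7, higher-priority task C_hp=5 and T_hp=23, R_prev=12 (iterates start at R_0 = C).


R_next = C + ceil(R_prev / T_hp) * C_hp
ceil(12 / 23) = ceil(0.5217) = 1
Interference = 1 * 5 = 5
R_next = 7 + 5 = 12
R_next = R_prev, so the iteration has converged (response time = 12).

12


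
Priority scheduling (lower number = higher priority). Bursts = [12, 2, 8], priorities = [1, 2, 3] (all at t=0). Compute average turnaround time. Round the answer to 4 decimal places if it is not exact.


Sort by priority (ascending = highest first):
Order: [(1, 12), (2, 2), (3, 8)]
Completion times:
  Priority 1, burst=12, C=12
  Priority 2, burst=2, C=14
  Priority 3, burst=8, C=22
Average turnaround = 48/3 = 16.0

16.0


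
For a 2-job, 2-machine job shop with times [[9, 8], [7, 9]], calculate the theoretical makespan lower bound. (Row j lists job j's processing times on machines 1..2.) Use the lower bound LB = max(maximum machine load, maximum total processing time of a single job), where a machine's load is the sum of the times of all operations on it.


Machine loads:
  Machine 1: 9 + 7 = 16
  Machine 2: 8 + 9 = 17
Max machine load = 17
Job totals:
  Job 1: 17
  Job 2: 16
Max job total = 17
Lower bound = max(17, 17) = 17

17


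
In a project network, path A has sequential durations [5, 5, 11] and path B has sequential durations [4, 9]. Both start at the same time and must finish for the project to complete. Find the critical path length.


Path A total = 5 + 5 + 11 = 21
Path B total = 4 + 9 = 13
Critical path = longest path = max(21, 13) = 21

21


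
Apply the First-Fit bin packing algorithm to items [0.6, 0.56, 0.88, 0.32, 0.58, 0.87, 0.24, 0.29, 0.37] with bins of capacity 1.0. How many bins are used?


Place items sequentially using First-Fit:
  Item 0.6 -> new Bin 1
  Item 0.56 -> new Bin 2
  Item 0.88 -> new Bin 3
  Item 0.32 -> Bin 1 (now 0.92)
  Item 0.58 -> new Bin 4
  Item 0.87 -> new Bin 5
  Item 0.24 -> Bin 2 (now 0.8)
  Item 0.29 -> Bin 4 (now 0.87)
  Item 0.37 -> new Bin 6
Total bins used = 6

6


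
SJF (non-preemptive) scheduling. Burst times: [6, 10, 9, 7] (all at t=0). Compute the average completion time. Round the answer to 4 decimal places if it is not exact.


SJF order (ascending): [6, 7, 9, 10]
Completion times:
  Job 1: burst=6, C=6
  Job 2: burst=7, C=13
  Job 3: burst=9, C=22
  Job 4: burst=10, C=32
Average completion = 73/4 = 18.25

18.25


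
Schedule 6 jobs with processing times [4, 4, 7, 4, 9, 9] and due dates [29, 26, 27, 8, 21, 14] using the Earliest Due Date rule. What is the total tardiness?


Sort by due date (EDD order): [(4, 8), (9, 14), (9, 21), (4, 26), (7, 27), (4, 29)]
Compute completion times and tardiness:
  Job 1: p=4, d=8, C=4, tardiness=max(0,4-8)=0
  Job 2: p=9, d=14, C=13, tardiness=max(0,13-14)=0
  Job 3: p=9, d=21, C=22, tardiness=max(0,22-21)=1
  Job 4: p=4, d=26, C=26, tardiness=max(0,26-26)=0
  Job 5: p=7, d=27, C=33, tardiness=max(0,33-27)=6
  Job 6: p=4, d=29, C=37, tardiness=max(0,37-29)=8
Total tardiness = 15

15


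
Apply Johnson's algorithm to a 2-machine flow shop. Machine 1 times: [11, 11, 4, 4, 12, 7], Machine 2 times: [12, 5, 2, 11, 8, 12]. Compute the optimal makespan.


Apply Johnson's rule:
  Group 1 (a <= b): [(4, 4, 11), (6, 7, 12), (1, 11, 12)]
  Group 2 (a > b): [(5, 12, 8), (2, 11, 5), (3, 4, 2)]
Optimal job order: [4, 6, 1, 5, 2, 3]
Schedule:
  Job 4: M1 done at 4, M2 done at 15
  Job 6: M1 done at 11, M2 done at 27
  Job 1: M1 done at 22, M2 done at 39
  Job 5: M1 done at 34, M2 done at 47
  Job 2: M1 done at 45, M2 done at 52
  Job 3: M1 done at 49, M2 done at 54
Makespan = 54

54


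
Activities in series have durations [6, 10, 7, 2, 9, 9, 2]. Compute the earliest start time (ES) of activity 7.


Activity 7 starts after activities 1 through 6 complete.
Predecessor durations: [6, 10, 7, 2, 9, 9]
ES = 6 + 10 + 7 + 2 + 9 + 9 = 43

43


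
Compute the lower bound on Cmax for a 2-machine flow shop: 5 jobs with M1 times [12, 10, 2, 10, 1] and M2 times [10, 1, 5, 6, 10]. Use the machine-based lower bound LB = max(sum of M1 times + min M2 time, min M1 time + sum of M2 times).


LB1 = sum(M1 times) + min(M2 times) = 35 + 1 = 36
LB2 = min(M1 times) + sum(M2 times) = 1 + 32 = 33
Lower bound = max(LB1, LB2) = max(36, 33) = 36

36


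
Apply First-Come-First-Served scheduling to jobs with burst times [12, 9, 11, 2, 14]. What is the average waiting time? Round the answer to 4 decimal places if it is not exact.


FCFS order (as given): [12, 9, 11, 2, 14]
Waiting times:
  Job 1: wait = 0
  Job 2: wait = 12
  Job 3: wait = 21
  Job 4: wait = 32
  Job 5: wait = 34
Sum of waiting times = 99
Average waiting time = 99/5 = 19.8

19.8


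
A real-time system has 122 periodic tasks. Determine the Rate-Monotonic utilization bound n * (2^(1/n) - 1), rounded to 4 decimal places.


Compute 2^(1/122) = 1.0056977048
Subtract 1: 1.0056977048 - 1 = 0.0056977048
Multiply by n: 122 * 0.0056977048 = 0.6951199856
Round to 4 dp: 0.6951

0.6951


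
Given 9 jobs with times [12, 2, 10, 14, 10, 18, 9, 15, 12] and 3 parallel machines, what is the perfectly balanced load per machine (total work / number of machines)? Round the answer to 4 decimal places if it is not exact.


Total processing time = 12 + 2 + 10 + 14 + 10 + 18 + 9 + 15 + 12 = 102
Number of machines = 3
Ideal balanced load = 102 / 3 = 34.0

34.0


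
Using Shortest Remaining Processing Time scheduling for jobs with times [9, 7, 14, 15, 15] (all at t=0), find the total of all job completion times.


Since all jobs arrive at t=0, SRPT equals SPT ordering.
SPT order: [7, 9, 14, 15, 15]
Completion times:
  Job 1: p=7, C=7
  Job 2: p=9, C=16
  Job 3: p=14, C=30
  Job 4: p=15, C=45
  Job 5: p=15, C=60
Total completion time = 7 + 16 + 30 + 45 + 60 = 158

158


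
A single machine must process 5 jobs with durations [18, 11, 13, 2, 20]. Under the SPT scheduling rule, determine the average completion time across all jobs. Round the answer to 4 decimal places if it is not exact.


Sort jobs by processing time (SPT order): [2, 11, 13, 18, 20]
Compute completion times sequentially:
  Job 1: processing = 2, completes at 2
  Job 2: processing = 11, completes at 13
  Job 3: processing = 13, completes at 26
  Job 4: processing = 18, completes at 44
  Job 5: processing = 20, completes at 64
Sum of completion times = 149
Average completion time = 149/5 = 29.8

29.8


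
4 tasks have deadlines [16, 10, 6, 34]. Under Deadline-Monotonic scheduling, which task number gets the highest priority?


Sort tasks by relative deadline (ascending):
  Task 3: deadline = 6
  Task 2: deadline = 10
  Task 1: deadline = 16
  Task 4: deadline = 34
Priority order (highest first): [3, 2, 1, 4]
Highest priority task = 3

3


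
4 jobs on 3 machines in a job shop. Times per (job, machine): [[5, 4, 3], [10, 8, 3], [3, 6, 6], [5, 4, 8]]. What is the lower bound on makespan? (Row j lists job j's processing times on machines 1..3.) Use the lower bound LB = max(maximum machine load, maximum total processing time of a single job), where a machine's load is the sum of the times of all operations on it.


Machine loads:
  Machine 1: 5 + 10 + 3 + 5 = 23
  Machine 2: 4 + 8 + 6 + 4 = 22
  Machine 3: 3 + 3 + 6 + 8 = 20
Max machine load = 23
Job totals:
  Job 1: 12
  Job 2: 21
  Job 3: 15
  Job 4: 17
Max job total = 21
Lower bound = max(23, 21) = 23

23


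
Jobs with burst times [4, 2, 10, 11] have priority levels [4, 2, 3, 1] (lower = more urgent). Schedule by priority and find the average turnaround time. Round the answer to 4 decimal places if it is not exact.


Sort by priority (ascending = highest first):
Order: [(1, 11), (2, 2), (3, 10), (4, 4)]
Completion times:
  Priority 1, burst=11, C=11
  Priority 2, burst=2, C=13
  Priority 3, burst=10, C=23
  Priority 4, burst=4, C=27
Average turnaround = 74/4 = 18.5

18.5


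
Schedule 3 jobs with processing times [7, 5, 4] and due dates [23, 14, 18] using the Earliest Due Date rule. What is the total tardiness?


Sort by due date (EDD order): [(5, 14), (4, 18), (7, 23)]
Compute completion times and tardiness:
  Job 1: p=5, d=14, C=5, tardiness=max(0,5-14)=0
  Job 2: p=4, d=18, C=9, tardiness=max(0,9-18)=0
  Job 3: p=7, d=23, C=16, tardiness=max(0,16-23)=0
Total tardiness = 0

0


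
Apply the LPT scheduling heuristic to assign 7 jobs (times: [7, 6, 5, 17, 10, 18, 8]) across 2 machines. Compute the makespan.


Sort jobs in decreasing order (LPT): [18, 17, 10, 8, 7, 6, 5]
Assign each job to the least loaded machine:
  Machine 1: jobs [18, 8, 7, 5], load = 38
  Machine 2: jobs [17, 10, 6], load = 33
Makespan = max load = 38

38


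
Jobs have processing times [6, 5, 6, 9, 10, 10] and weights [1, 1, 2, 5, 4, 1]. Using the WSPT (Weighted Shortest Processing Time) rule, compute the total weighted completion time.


Compute p/w ratios and sort ascending (WSPT): [(9, 5), (10, 4), (6, 2), (5, 1), (6, 1), (10, 1)]
Compute weighted completion times:
  Job (p=9,w=5): C=9, w*C=5*9=45
  Job (p=10,w=4): C=19, w*C=4*19=76
  Job (p=6,w=2): C=25, w*C=2*25=50
  Job (p=5,w=1): C=30, w*C=1*30=30
  Job (p=6,w=1): C=36, w*C=1*36=36
  Job (p=10,w=1): C=46, w*C=1*46=46
Total weighted completion time = 283

283


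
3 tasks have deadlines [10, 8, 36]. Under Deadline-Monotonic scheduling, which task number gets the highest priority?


Sort tasks by relative deadline (ascending):
  Task 2: deadline = 8
  Task 1: deadline = 10
  Task 3: deadline = 36
Priority order (highest first): [2, 1, 3]
Highest priority task = 2

2


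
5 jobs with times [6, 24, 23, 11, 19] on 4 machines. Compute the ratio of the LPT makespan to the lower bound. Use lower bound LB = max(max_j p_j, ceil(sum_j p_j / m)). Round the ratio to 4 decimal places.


LPT order: [24, 23, 19, 11, 6]
Machine loads after assignment: [24, 23, 19, 17]
LPT makespan = 24
Lower bound = max(max_job, ceil(total/4)) = max(24, 21) = 24
Ratio = 24 / 24 = 1.0

1.0


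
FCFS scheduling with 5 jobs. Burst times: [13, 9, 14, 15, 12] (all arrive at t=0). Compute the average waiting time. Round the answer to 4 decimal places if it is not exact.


FCFS order (as given): [13, 9, 14, 15, 12]
Waiting times:
  Job 1: wait = 0
  Job 2: wait = 13
  Job 3: wait = 22
  Job 4: wait = 36
  Job 5: wait = 51
Sum of waiting times = 122
Average waiting time = 122/5 = 24.4

24.4


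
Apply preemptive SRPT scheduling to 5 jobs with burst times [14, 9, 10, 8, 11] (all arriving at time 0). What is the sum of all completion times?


Since all jobs arrive at t=0, SRPT equals SPT ordering.
SPT order: [8, 9, 10, 11, 14]
Completion times:
  Job 1: p=8, C=8
  Job 2: p=9, C=17
  Job 3: p=10, C=27
  Job 4: p=11, C=38
  Job 5: p=14, C=52
Total completion time = 8 + 17 + 27 + 38 + 52 = 142

142


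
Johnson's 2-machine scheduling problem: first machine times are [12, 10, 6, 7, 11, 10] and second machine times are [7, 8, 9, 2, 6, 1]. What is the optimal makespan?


Apply Johnson's rule:
  Group 1 (a <= b): [(3, 6, 9)]
  Group 2 (a > b): [(2, 10, 8), (1, 12, 7), (5, 11, 6), (4, 7, 2), (6, 10, 1)]
Optimal job order: [3, 2, 1, 5, 4, 6]
Schedule:
  Job 3: M1 done at 6, M2 done at 15
  Job 2: M1 done at 16, M2 done at 24
  Job 1: M1 done at 28, M2 done at 35
  Job 5: M1 done at 39, M2 done at 45
  Job 4: M1 done at 46, M2 done at 48
  Job 6: M1 done at 56, M2 done at 57
Makespan = 57

57


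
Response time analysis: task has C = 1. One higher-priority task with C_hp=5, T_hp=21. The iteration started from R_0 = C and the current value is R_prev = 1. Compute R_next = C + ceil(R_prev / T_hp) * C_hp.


R_next = C + ceil(R_prev / T_hp) * C_hp
ceil(1 / 21) = ceil(0.0476) = 1
Interference = 1 * 5 = 5
R_next = 1 + 5 = 6

6


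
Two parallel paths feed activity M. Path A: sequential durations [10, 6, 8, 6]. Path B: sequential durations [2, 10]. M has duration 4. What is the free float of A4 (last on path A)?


ES(A4) = sum of predecessors on chain A = 24
EF(A4) = ES + duration = 24 + 6 = 30
Successor of A4 is M. ES(M) = max(sum(A), sum(B)) = max(30, 12) = 30
Free float = ES(successor) - EF(current) = 30 - 30 = 0

0


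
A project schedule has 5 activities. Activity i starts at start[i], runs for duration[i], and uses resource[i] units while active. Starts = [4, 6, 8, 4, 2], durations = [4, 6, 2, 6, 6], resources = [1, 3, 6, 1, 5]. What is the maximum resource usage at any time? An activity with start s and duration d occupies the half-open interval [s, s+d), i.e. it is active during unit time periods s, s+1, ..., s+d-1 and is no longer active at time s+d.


Each activity i is active on [start_i, start_i + duration_i).
Compute total resource usage per time slot:
  t=0: active resources = [], total = 0
  t=1: active resources = [], total = 0
  t=2: active resources = [5], total = 5
  t=3: active resources = [5], total = 5
  t=4: active resources = [1, 1, 5], total = 7
  t=5: active resources = [1, 1, 5], total = 7
  t=6: active resources = [1, 3, 1, 5], total = 10
  t=7: active resources = [1, 3, 1, 5], total = 10
  t=8: active resources = [3, 6, 1], total = 10
  t=9: active resources = [3, 6, 1], total = 10
  t=10: active resources = [3], total = 3
  t=11: active resources = [3], total = 3
Peak resource demand = 10

10


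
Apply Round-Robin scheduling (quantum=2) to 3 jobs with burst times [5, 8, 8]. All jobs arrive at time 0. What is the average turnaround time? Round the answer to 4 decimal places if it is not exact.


Time quantum = 2
Execution trace:
  J1 runs 2 units, time = 2
  J2 runs 2 units, time = 4
  J3 runs 2 units, time = 6
  J1 runs 2 units, time = 8
  J2 runs 2 units, time = 10
  J3 runs 2 units, time = 12
  J1 runs 1 units, time = 13
  J2 runs 2 units, time = 15
  J3 runs 2 units, time = 17
  J2 runs 2 units, time = 19
  J3 runs 2 units, time = 21
Finish times: [13, 19, 21]
Average turnaround = 53/3 = 17.6667

17.6667


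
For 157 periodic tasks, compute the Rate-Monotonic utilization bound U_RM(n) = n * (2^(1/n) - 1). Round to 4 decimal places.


Compute 2^(1/157) = 1.0044247104
Subtract 1: 1.0044247104 - 1 = 0.0044247104
Multiply by n: 157 * 0.0044247104 = 0.6946795328
Round to 4 dp: 0.6947

0.6947


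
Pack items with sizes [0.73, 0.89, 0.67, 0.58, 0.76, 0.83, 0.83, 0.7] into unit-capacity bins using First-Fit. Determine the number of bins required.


Place items sequentially using First-Fit:
  Item 0.73 -> new Bin 1
  Item 0.89 -> new Bin 2
  Item 0.67 -> new Bin 3
  Item 0.58 -> new Bin 4
  Item 0.76 -> new Bin 5
  Item 0.83 -> new Bin 6
  Item 0.83 -> new Bin 7
  Item 0.7 -> new Bin 8
Total bins used = 8

8


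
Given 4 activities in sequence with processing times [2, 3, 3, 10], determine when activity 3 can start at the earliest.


Activity 3 starts after activities 1 through 2 complete.
Predecessor durations: [2, 3]
ES = 2 + 3 = 5

5


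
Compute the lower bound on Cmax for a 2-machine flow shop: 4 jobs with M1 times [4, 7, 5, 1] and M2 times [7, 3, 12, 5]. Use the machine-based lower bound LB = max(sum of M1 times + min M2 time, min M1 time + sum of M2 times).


LB1 = sum(M1 times) + min(M2 times) = 17 + 3 = 20
LB2 = min(M1 times) + sum(M2 times) = 1 + 27 = 28
Lower bound = max(LB1, LB2) = max(20, 28) = 28

28


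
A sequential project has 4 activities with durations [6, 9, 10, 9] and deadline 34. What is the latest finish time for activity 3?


LF(activity 3) = deadline - sum of successor durations
Successors: activities 4 through 4 with durations [9]
Sum of successor durations = 9
LF = 34 - 9 = 25

25


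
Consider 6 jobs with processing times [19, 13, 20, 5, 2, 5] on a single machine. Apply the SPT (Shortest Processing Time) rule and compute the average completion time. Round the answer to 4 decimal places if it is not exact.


Sort jobs by processing time (SPT order): [2, 5, 5, 13, 19, 20]
Compute completion times sequentially:
  Job 1: processing = 2, completes at 2
  Job 2: processing = 5, completes at 7
  Job 3: processing = 5, completes at 12
  Job 4: processing = 13, completes at 25
  Job 5: processing = 19, completes at 44
  Job 6: processing = 20, completes at 64
Sum of completion times = 154
Average completion time = 154/6 = 25.6667

25.6667


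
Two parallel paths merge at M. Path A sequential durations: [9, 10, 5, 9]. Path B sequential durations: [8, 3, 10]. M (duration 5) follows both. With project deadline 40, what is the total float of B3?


Forward pass: ES(B3) = sum of predecessors on chain B = 11
EF = ES + duration = 11 + 10 = 21
Backward pass: LF(M) = deadline = 40; LS(M) = 40 - 5 = 35
LF(B3) = LS(M) - sum(successors on chain B) = 35 - 0 = 35
LS = LF - duration = 35 - 10 = 25
Total float = LS - ES = 25 - 11 = 14

14


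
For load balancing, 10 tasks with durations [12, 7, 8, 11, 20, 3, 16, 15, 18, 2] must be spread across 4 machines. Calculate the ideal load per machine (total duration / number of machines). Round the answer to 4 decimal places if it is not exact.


Total processing time = 12 + 7 + 8 + 11 + 20 + 3 + 16 + 15 + 18 + 2 = 112
Number of machines = 4
Ideal balanced load = 112 / 4 = 28.0

28.0


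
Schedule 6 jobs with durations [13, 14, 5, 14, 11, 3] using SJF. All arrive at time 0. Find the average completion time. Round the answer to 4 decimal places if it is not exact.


SJF order (ascending): [3, 5, 11, 13, 14, 14]
Completion times:
  Job 1: burst=3, C=3
  Job 2: burst=5, C=8
  Job 3: burst=11, C=19
  Job 4: burst=13, C=32
  Job 5: burst=14, C=46
  Job 6: burst=14, C=60
Average completion = 168/6 = 28.0

28.0


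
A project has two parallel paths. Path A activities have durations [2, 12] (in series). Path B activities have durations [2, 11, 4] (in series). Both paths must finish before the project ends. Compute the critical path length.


Path A total = 2 + 12 = 14
Path B total = 2 + 11 + 4 = 17
Critical path = longest path = max(14, 17) = 17

17


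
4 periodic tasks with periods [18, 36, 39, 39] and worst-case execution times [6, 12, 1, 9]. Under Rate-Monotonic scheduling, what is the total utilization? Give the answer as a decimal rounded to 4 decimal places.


Compute individual utilizations (exact fractions):
  Task 1: C/T = 6/18 = 1/3 (approx. 0.3333)
  Task 2: C/T = 12/36 = 1/3 (approx. 0.3333)
  Task 3: C/T = 1/39 (approx. 0.0256)
  Task 4: C/T = 9/39 = 3/13 (approx. 0.2308)
Total utilization U = 1/3 + 1/3 + 1/39 + 3/13 = 12/13
Rounded to 4 decimal places: U = 0.9231
RM (Liu & Layland) bound for 4 tasks = 0.756828; compare with U = 12/13 (approx. 0.923077)
bound < U <= 1, so the RM sufficient condition is not met (inconclusive; an exact test such as response-time analysis is needed).

0.9231


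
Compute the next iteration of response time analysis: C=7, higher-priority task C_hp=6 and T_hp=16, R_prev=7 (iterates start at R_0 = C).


R_next = C + ceil(R_prev / T_hp) * C_hp
ceil(7 / 16) = ceil(0.4375) = 1
Interference = 1 * 6 = 6
R_next = 7 + 6 = 13

13


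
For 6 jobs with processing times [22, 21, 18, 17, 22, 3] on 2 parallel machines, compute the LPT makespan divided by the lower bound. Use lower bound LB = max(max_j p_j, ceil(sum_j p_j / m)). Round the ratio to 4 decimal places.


LPT order: [22, 22, 21, 18, 17, 3]
Machine loads after assignment: [46, 57]
LPT makespan = 57
Lower bound = max(max_job, ceil(total/2)) = max(22, 52) = 52
Ratio = 57 / 52 = 1.0962

1.0962


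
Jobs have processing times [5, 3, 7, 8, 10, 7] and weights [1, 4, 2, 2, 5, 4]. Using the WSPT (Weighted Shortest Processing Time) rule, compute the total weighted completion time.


Compute p/w ratios and sort ascending (WSPT): [(3, 4), (7, 4), (10, 5), (7, 2), (8, 2), (5, 1)]
Compute weighted completion times:
  Job (p=3,w=4): C=3, w*C=4*3=12
  Job (p=7,w=4): C=10, w*C=4*10=40
  Job (p=10,w=5): C=20, w*C=5*20=100
  Job (p=7,w=2): C=27, w*C=2*27=54
  Job (p=8,w=2): C=35, w*C=2*35=70
  Job (p=5,w=1): C=40, w*C=1*40=40
Total weighted completion time = 316

316


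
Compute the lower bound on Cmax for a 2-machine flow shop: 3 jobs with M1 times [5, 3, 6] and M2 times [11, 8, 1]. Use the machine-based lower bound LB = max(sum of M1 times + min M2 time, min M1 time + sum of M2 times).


LB1 = sum(M1 times) + min(M2 times) = 14 + 1 = 15
LB2 = min(M1 times) + sum(M2 times) = 3 + 20 = 23
Lower bound = max(LB1, LB2) = max(15, 23) = 23

23


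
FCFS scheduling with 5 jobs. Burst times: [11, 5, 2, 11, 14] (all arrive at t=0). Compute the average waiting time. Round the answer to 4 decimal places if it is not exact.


FCFS order (as given): [11, 5, 2, 11, 14]
Waiting times:
  Job 1: wait = 0
  Job 2: wait = 11
  Job 3: wait = 16
  Job 4: wait = 18
  Job 5: wait = 29
Sum of waiting times = 74
Average waiting time = 74/5 = 14.8

14.8


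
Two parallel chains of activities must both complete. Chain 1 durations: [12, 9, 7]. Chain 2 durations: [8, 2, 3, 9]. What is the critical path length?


Path A total = 12 + 9 + 7 = 28
Path B total = 8 + 2 + 3 + 9 = 22
Critical path = longest path = max(28, 22) = 28

28


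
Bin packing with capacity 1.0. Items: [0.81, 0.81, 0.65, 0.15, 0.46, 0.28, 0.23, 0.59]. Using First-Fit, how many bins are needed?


Place items sequentially using First-Fit:
  Item 0.81 -> new Bin 1
  Item 0.81 -> new Bin 2
  Item 0.65 -> new Bin 3
  Item 0.15 -> Bin 1 (now 0.96)
  Item 0.46 -> new Bin 4
  Item 0.28 -> Bin 3 (now 0.93)
  Item 0.23 -> Bin 4 (now 0.69)
  Item 0.59 -> new Bin 5
Total bins used = 5

5


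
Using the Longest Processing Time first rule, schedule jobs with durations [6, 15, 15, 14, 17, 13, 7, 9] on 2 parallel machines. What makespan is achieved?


Sort jobs in decreasing order (LPT): [17, 15, 15, 14, 13, 9, 7, 6]
Assign each job to the least loaded machine:
  Machine 1: jobs [17, 14, 9, 7], load = 47
  Machine 2: jobs [15, 15, 13, 6], load = 49
Makespan = max load = 49

49


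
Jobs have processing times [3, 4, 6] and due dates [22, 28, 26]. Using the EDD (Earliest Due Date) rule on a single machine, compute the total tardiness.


Sort by due date (EDD order): [(3, 22), (6, 26), (4, 28)]
Compute completion times and tardiness:
  Job 1: p=3, d=22, C=3, tardiness=max(0,3-22)=0
  Job 2: p=6, d=26, C=9, tardiness=max(0,9-26)=0
  Job 3: p=4, d=28, C=13, tardiness=max(0,13-28)=0
Total tardiness = 0

0


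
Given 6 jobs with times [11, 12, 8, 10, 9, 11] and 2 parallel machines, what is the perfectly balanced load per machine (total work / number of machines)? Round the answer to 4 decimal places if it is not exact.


Total processing time = 11 + 12 + 8 + 10 + 9 + 11 = 61
Number of machines = 2
Ideal balanced load = 61 / 2 = 30.5

30.5


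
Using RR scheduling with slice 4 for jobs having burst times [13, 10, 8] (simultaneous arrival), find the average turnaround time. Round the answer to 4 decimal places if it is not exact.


Time quantum = 4
Execution trace:
  J1 runs 4 units, time = 4
  J2 runs 4 units, time = 8
  J3 runs 4 units, time = 12
  J1 runs 4 units, time = 16
  J2 runs 4 units, time = 20
  J3 runs 4 units, time = 24
  J1 runs 4 units, time = 28
  J2 runs 2 units, time = 30
  J1 runs 1 units, time = 31
Finish times: [31, 30, 24]
Average turnaround = 85/3 = 28.3333

28.3333


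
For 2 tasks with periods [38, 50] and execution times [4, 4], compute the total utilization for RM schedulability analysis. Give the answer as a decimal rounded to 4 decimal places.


Compute individual utilizations (exact fractions):
  Task 1: C/T = 4/38 = 2/19 (approx. 0.1053)
  Task 2: C/T = 4/50 = 2/25 (approx. 0.08)
Total utilization U = 2/19 + 2/25 = 88/475
Rounded to 4 decimal places: U = 0.1853
RM (Liu & Layland) bound for 2 tasks = 0.828427; compare with U = 88/475 (approx. 0.185263)
U <= bound, so schedulable by RM sufficient condition.

0.1853


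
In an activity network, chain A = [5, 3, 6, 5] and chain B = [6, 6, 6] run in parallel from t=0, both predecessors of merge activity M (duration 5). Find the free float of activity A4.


ES(A4) = sum of predecessors on chain A = 14
EF(A4) = ES + duration = 14 + 5 = 19
Successor of A4 is M. ES(M) = max(sum(A), sum(B)) = max(19, 18) = 19
Free float = ES(successor) - EF(current) = 19 - 19 = 0

0


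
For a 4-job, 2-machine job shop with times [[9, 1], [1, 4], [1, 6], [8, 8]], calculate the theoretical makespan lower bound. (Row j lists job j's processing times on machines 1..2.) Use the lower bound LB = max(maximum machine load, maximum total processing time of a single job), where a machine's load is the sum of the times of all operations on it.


Machine loads:
  Machine 1: 9 + 1 + 1 + 8 = 19
  Machine 2: 1 + 4 + 6 + 8 = 19
Max machine load = 19
Job totals:
  Job 1: 10
  Job 2: 5
  Job 3: 7
  Job 4: 16
Max job total = 16
Lower bound = max(19, 16) = 19

19


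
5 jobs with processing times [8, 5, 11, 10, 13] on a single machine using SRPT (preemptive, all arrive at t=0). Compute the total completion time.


Since all jobs arrive at t=0, SRPT equals SPT ordering.
SPT order: [5, 8, 10, 11, 13]
Completion times:
  Job 1: p=5, C=5
  Job 2: p=8, C=13
  Job 3: p=10, C=23
  Job 4: p=11, C=34
  Job 5: p=13, C=47
Total completion time = 5 + 13 + 23 + 34 + 47 = 122

122


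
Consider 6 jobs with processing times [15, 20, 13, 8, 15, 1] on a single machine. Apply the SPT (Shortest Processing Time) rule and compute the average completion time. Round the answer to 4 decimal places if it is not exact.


Sort jobs by processing time (SPT order): [1, 8, 13, 15, 15, 20]
Compute completion times sequentially:
  Job 1: processing = 1, completes at 1
  Job 2: processing = 8, completes at 9
  Job 3: processing = 13, completes at 22
  Job 4: processing = 15, completes at 37
  Job 5: processing = 15, completes at 52
  Job 6: processing = 20, completes at 72
Sum of completion times = 193
Average completion time = 193/6 = 32.1667

32.1667


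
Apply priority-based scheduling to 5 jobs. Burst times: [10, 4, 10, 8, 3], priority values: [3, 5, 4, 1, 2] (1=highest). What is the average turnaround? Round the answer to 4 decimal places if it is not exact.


Sort by priority (ascending = highest first):
Order: [(1, 8), (2, 3), (3, 10), (4, 10), (5, 4)]
Completion times:
  Priority 1, burst=8, C=8
  Priority 2, burst=3, C=11
  Priority 3, burst=10, C=21
  Priority 4, burst=10, C=31
  Priority 5, burst=4, C=35
Average turnaround = 106/5 = 21.2

21.2


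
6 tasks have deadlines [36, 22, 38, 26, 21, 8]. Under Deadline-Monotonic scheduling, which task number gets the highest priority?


Sort tasks by relative deadline (ascending):
  Task 6: deadline = 8
  Task 5: deadline = 21
  Task 2: deadline = 22
  Task 4: deadline = 26
  Task 1: deadline = 36
  Task 3: deadline = 38
Priority order (highest first): [6, 5, 2, 4, 1, 3]
Highest priority task = 6

6


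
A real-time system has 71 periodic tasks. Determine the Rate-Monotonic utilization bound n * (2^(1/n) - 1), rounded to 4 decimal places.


Compute 2^(1/71) = 1.0098104463
Subtract 1: 1.0098104463 - 1 = 0.0098104463
Multiply by n: 71 * 0.0098104463 = 0.6965416873
Round to 4 dp: 0.6965

0.6965


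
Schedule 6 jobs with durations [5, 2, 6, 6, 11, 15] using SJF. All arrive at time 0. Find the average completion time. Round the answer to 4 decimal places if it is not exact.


SJF order (ascending): [2, 5, 6, 6, 11, 15]
Completion times:
  Job 1: burst=2, C=2
  Job 2: burst=5, C=7
  Job 3: burst=6, C=13
  Job 4: burst=6, C=19
  Job 5: burst=11, C=30
  Job 6: burst=15, C=45
Average completion = 116/6 = 19.3333

19.3333


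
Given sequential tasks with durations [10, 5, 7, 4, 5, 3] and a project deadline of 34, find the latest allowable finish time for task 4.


LF(activity 4) = deadline - sum of successor durations
Successors: activities 5 through 6 with durations [5, 3]
Sum of successor durations = 8
LF = 34 - 8 = 26

26


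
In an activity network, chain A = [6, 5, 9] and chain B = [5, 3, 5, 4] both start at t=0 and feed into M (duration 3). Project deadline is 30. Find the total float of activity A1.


Forward pass: ES(A1) = sum of predecessors on chain A = 0
EF = ES + duration = 0 + 6 = 6
Backward pass: LF(M) = deadline = 30; LS(M) = 30 - 3 = 27
LF(A1) = LS(M) - sum(successors on chain A) = 27 - 14 = 13
LS = LF - duration = 13 - 6 = 7
Total float = LS - ES = 7 - 0 = 7

7


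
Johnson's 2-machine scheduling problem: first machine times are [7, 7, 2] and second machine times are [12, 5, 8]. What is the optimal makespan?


Apply Johnson's rule:
  Group 1 (a <= b): [(3, 2, 8), (1, 7, 12)]
  Group 2 (a > b): [(2, 7, 5)]
Optimal job order: [3, 1, 2]
Schedule:
  Job 3: M1 done at 2, M2 done at 10
  Job 1: M1 done at 9, M2 done at 22
  Job 2: M1 done at 16, M2 done at 27
Makespan = 27

27


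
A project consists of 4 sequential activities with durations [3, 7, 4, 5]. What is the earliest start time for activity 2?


Activity 2 starts after activities 1 through 1 complete.
Predecessor durations: [3]
ES = 3 = 3

3


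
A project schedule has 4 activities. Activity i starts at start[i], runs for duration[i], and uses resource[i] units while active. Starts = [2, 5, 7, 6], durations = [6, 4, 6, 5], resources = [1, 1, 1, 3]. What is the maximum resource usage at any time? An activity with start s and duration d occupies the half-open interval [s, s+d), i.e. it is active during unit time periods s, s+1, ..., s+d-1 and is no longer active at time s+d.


Each activity i is active on [start_i, start_i + duration_i).
Compute total resource usage per time slot:
  t=0: active resources = [], total = 0
  t=1: active resources = [], total = 0
  t=2: active resources = [1], total = 1
  t=3: active resources = [1], total = 1
  t=4: active resources = [1], total = 1
  t=5: active resources = [1, 1], total = 2
  t=6: active resources = [1, 1, 3], total = 5
  t=7: active resources = [1, 1, 1, 3], total = 6
  t=8: active resources = [1, 1, 3], total = 5
  t=9: active resources = [1, 3], total = 4
  t=10: active resources = [1, 3], total = 4
  t=11: active resources = [1], total = 1
  t=12: active resources = [1], total = 1
Peak resource demand = 6

6


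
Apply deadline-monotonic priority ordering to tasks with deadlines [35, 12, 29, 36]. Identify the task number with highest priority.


Sort tasks by relative deadline (ascending):
  Task 2: deadline = 12
  Task 3: deadline = 29
  Task 1: deadline = 35
  Task 4: deadline = 36
Priority order (highest first): [2, 3, 1, 4]
Highest priority task = 2

2
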